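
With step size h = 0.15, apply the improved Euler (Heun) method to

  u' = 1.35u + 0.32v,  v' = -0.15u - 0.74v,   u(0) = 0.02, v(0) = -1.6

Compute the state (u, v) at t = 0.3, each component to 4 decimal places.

Heun on (u,v): k1 = f(t_n, state_n); k2 = f(t_n + h, state_n + h·k1); state_{n+1} = state_n + (h/2)·(k1 + k2).
0.000000: (0.020000, -1.600000)
  k1 = (-0.485000, 1.181000)
  predictor → (-0.052750, -1.422850)
  k2 = (-0.526525, 1.060822)
  → (-0.055864, -1.431863)
0.150000: (-0.055864, -1.431863)
  k1 = (-0.533613, 1.067959)
  predictor → (-0.135906, -1.271670)
  k2 = (-0.590408, 0.961421)
  → (-0.140166, -1.279660)
(u(0.3), v(0.3)) ≈ (-0.1402, -1.2797)

-0.1402, -1.2797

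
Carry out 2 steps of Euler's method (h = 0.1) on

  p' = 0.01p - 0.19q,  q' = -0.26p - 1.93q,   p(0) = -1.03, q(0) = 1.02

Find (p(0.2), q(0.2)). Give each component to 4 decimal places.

Euler on (p,q): p_{n+1} = p_n + h·p', q_{n+1} = q_n + h·q'.
0.000000: (-1.030000, 1.020000); f=(-0.204100, -1.700800) → (-1.050410, 0.849920)
0.100000: (-1.050410, 0.849920); f=(-0.171989, -1.367239) → (-1.067609, 0.713196)
(p(0.2), q(0.2)) ≈ (-1.0676, 0.7132)

-1.0676, 0.7132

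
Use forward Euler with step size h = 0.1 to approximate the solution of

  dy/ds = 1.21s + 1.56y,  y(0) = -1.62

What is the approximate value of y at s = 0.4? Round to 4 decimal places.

Euler: y_{n+1} = y_n + h·f(s_n, y_n).
s=0.000000, y=-1.620000: f=-2.527200 → y ← -1.620000 + 0.1·(-2.527200) = -1.872720
s=0.100000, y=-1.872720: f=-2.800443 → y ← -1.872720 + 0.1·(-2.800443) = -2.152764
s=0.200000, y=-2.152764: f=-3.116312 → y ← -2.152764 + 0.1·(-3.116312) = -2.464396
s=0.300000, y=-2.464396: f=-3.481457 → y ← -2.464396 + 0.1·(-3.481457) = -2.812541
y(0.4) ≈ -2.8125

-2.8125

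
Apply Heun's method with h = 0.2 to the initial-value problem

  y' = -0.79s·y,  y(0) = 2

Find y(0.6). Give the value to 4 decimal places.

1.7344

Heun: k1 = f(s_n, y_n); k2 = f(s_n + h, y_n + h·k1); y_{n+1} = y_n + (h/2)·(k1 + k2).
s=0.000000, y=2.000000:
  k1 = f(0.000000, 2.000000) = 0.000000
  k2 = f(0.200000, 2.000000) = -0.316000
  y ← 2.000000 + (0.2/2)·(0.000000 + (-0.316000)) = 1.968400
s=0.200000, y=1.968400:
  k1 = f(0.200000, 1.968400) = -0.311007
  k2 = f(0.400000, 1.906199) = -0.602359
  y ← 1.968400 + (0.2/2)·(-0.311007 + (-0.602359)) = 1.877063
s=0.400000, y=1.877063:
  k1 = f(0.400000, 1.877063) = -0.593152
  k2 = f(0.600000, 1.758433) = -0.833497
  y ← 1.877063 + (0.2/2)·(-0.593152 + (-0.833497)) = 1.734398
y(0.6) ≈ 1.7344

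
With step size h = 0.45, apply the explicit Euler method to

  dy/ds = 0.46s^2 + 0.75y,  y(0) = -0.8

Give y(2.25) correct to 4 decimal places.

-1.8487

Euler: y_{n+1} = y_n + h·f(s_n, y_n).
s=0.000000, y=-0.800000: f=-0.600000 → y ← -0.800000 + 0.45·(-0.600000) = -1.070000
s=0.450000, y=-1.070000: f=-0.709350 → y ← -1.070000 + 0.45·(-0.709350) = -1.389207
s=0.900000, y=-1.389207: f=-0.669306 → y ← -1.389207 + 0.45·(-0.669306) = -1.690395
s=1.350000, y=-1.690395: f=-0.429446 → y ← -1.690395 + 0.45·(-0.429446) = -1.883646
s=1.800000, y=-1.883646: f=0.077666 → y ← -1.883646 + 0.45·0.077666 = -1.848696
y(2.25) ≈ -1.8487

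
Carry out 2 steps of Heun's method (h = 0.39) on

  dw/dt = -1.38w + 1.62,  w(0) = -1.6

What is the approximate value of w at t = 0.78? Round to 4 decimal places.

Heun: k1 = f(t_n, w_n); k2 = f(t_n + h, w_n + h·k1); w_{n+1} = w_n + (h/2)·(k1 + k2).
t=0.000000, w=-1.600000:
  k1 = f(0.000000, -1.600000) = 3.828000
  k2 = f(0.390000, -0.107080) = 1.767770
  w ← -1.600000 + (0.39/2)·(3.828000 + 1.767770) = -0.508825
t=0.390000, w=-0.508825:
  k1 = f(0.390000, -0.508825) = 2.322178
  k2 = f(0.780000, 0.396825) = 1.072382
  w ← -0.508825 + (0.39/2)·(2.322178 + 1.072382) = 0.153114
w(0.78) ≈ 0.1531

0.1531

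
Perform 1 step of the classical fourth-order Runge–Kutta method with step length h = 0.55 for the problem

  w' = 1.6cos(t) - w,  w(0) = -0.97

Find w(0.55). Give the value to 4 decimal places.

0.0778

RK4: k1 = f(t_n, w_n); k2 = f(t_n + h/2, w_n + (h/2)·k1); k3 = f(t_n + h/2, w_n + (h/2)·k2); k4 = f(t_n + h, w_n + h·k3); w_{n+1} = w_n + (h/6)·(k1 + 2k2 + 2k3 + k4).
t=0.000000, w=-0.970000:
  k1 = f(0.000000, -0.970000) = 2.570000
  k2 = f(0.275000, -0.263250) = 1.803130
  k3 = f(0.275000, -0.474139) = 2.014019
  k4 = f(0.550000, 0.137711) = 1.226329
  w ← -0.970000 + (0.55/6)·(k1 + 2k2 + 2k3 + k4) = 0.077808
w(0.55) ≈ 0.0778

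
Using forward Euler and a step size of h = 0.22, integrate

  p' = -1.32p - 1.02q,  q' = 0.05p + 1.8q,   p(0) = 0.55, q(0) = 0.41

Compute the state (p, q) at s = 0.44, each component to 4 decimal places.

Euler on (p,q): p_{n+1} = p_n + h·p', q_{n+1} = q_n + h·q'.
0.000000: (0.550000, 0.410000); f=(-1.144200, 0.765500) → (0.298276, 0.578410)
0.220000: (0.298276, 0.578410); f=(-0.983703, 1.056052) → (0.081861, 0.810741)
(p(0.44), q(0.44)) ≈ (0.0819, 0.8107)

0.0819, 0.8107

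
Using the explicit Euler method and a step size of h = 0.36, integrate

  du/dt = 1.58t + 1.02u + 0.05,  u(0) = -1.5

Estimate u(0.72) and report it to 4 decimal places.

-2.5565

Euler: u_{n+1} = u_n + h·f(t_n, u_n).
t=0.000000, u=-1.500000: f=-1.480000 → u ← -1.500000 + 0.36·(-1.480000) = -2.032800
t=0.360000, u=-2.032800: f=-1.454656 → u ← -2.032800 + 0.36·(-1.454656) = -2.556476
u(0.72) ≈ -2.5565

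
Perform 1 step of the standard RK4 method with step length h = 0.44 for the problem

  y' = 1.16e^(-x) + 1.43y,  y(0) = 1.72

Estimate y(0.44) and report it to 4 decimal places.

RK4: k1 = f(x_n, y_n); k2 = f(x_n + h/2, y_n + (h/2)·k1); k3 = f(x_n + h/2, y_n + (h/2)·k2); k4 = f(x_n + h, y_n + h·k3); y_{n+1} = y_n + (h/6)·(k1 + 2k2 + 2k3 + k4).
x=0.000000, y=1.720000:
  k1 = f(0.000000, 1.720000) = 3.619600
  k2 = f(0.220000, 2.516312) = 4.529248
  k3 = f(0.220000, 2.716435) = 4.815423
  k4 = f(0.440000, 3.838786) = 6.236547
  y ← 1.720000 + (0.44/6)·(k1 + 2k2 + 2k3 + k4) = 3.813336
y(0.44) ≈ 3.8133

3.8133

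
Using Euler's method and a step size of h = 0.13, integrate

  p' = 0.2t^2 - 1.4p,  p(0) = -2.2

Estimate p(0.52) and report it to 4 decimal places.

-0.9793

Euler: p_{n+1} = p_n + h·f(t_n, p_n).
t=0.000000, p=-2.200000: f=3.080000 → p ← -2.200000 + 0.13·3.080000 = -1.799600
t=0.130000, p=-1.799600: f=2.522820 → p ← -1.799600 + 0.13·2.522820 = -1.471633
t=0.260000, p=-1.471633: f=2.073807 → p ← -1.471633 + 0.13·2.073807 = -1.202039
t=0.390000, p=-1.202039: f=1.713274 → p ← -1.202039 + 0.13·1.713274 = -0.979313
p(0.52) ≈ -0.9793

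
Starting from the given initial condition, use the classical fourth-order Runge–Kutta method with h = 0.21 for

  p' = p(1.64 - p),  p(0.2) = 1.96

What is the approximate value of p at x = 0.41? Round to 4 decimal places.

RK4: k1 = f(x_n, p_n); k2 = f(x_n + h/2, p_n + (h/2)·k1); k3 = f(x_n + h/2, p_n + (h/2)·k2); k4 = f(x_n + h, p_n + h·k3); p_{n+1} = p_n + (h/6)·(k1 + 2k2 + 2k3 + k4).
x=0.200000, p=1.960000:
  k1 = f(0.200000, 1.960000) = -0.627200
  k2 = f(0.305000, 1.894144) = -0.481385
  k3 = f(0.305000, 1.909455) = -0.514511
  k4 = f(0.410000, 1.851953) = -0.392526
  p ← 1.960000 + (0.21/6)·(k1 + 2k2 + 2k3 + k4) = 1.854597
p(0.41) ≈ 1.8546

1.8546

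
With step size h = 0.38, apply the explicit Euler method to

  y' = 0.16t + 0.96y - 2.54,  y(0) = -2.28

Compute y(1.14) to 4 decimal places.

-9.7988

Euler: y_{n+1} = y_n + h·f(t_n, y_n).
t=0.000000, y=-2.280000: f=-4.728800 → y ← -2.280000 + 0.38·(-4.728800) = -4.076944
t=0.380000, y=-4.076944: f=-6.393066 → y ← -4.076944 + 0.38·(-6.393066) = -6.506309
t=0.760000, y=-6.506309: f=-8.664457 → y ← -6.506309 + 0.38·(-8.664457) = -9.798803
y(1.14) ≈ -9.7988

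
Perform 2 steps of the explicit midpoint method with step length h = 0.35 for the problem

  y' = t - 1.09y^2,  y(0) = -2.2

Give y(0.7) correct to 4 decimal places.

-63.8581

Midpoint: k1 = f(t_n, y_n); k2 = f(t_n + h/2, y_n + (h/2)·k1); y_{n+1} = y_n + h·k2.
t=0.000000, y=-2.200000:
  k1 = f(0.000000, -2.200000) = -5.275600
  k2 = f(0.175000, -3.123230) = -10.457477
  y ← -2.200000 + 0.35·(-10.457477) = -5.860117
t=0.350000, y=-5.860117:
  k1 = f(0.350000, -5.860117) = -37.081656
  k2 = f(0.525000, -12.349407) = -165.708549
  y ← -5.860117 + 0.35·(-165.708549) = -63.858109
y(0.7) ≈ -63.8581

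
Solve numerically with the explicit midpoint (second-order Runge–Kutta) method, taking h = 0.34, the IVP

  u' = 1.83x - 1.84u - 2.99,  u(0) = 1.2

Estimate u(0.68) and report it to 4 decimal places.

Midpoint: k1 = f(x_n, u_n); k2 = f(x_n + h/2, u_n + (h/2)·k1); u_{n+1} = u_n + h·k2.
x=0.000000, u=1.200000:
  k1 = f(0.000000, 1.200000) = -5.198000
  k2 = f(0.170000, 0.316340) = -3.260966
  u ← 1.200000 + 0.34·(-3.260966) = 0.091272
x=0.340000, u=0.091272:
  k1 = f(0.340000, 0.091272) = -2.535740
  k2 = f(0.510000, -0.339804) = -1.431460
  u ← 0.091272 + 0.34·(-1.431460) = -0.395425
u(0.68) ≈ -0.3954

-0.3954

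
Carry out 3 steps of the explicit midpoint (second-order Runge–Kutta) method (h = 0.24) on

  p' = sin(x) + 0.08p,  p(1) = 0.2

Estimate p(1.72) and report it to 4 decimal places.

0.9220

Midpoint: k1 = f(x_n, p_n); k2 = f(x_n + h/2, p_n + (h/2)·k1); p_{n+1} = p_n + h·k2.
x=1.000000, p=0.200000:
  k1 = f(1.000000, 0.200000) = 0.857471
  k2 = f(1.120000, 0.302897) = 0.924332
  p ← 0.200000 + 0.24·0.924332 = 0.421840
x=1.240000, p=0.421840:
  k1 = f(1.240000, 0.421840) = 0.979531
  k2 = f(1.360000, 0.539383) = 1.021015
  p ← 0.421840 + 0.24·1.021015 = 0.666883
x=1.480000, p=0.666883:
  k1 = f(1.480000, 0.666883) = 1.049232
  k2 = f(1.600000, 0.792791) = 1.062997
  p ← 0.666883 + 0.24·1.062997 = 0.922003
p(1.72) ≈ 0.9220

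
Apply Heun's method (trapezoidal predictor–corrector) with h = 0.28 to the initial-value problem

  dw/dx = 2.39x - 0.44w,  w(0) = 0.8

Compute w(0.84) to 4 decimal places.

1.3104

Heun: k1 = f(x_n, w_n); k2 = f(x_n + h, w_n + h·k1); w_{n+1} = w_n + (h/2)·(k1 + k2).
x=0.000000, w=0.800000:
  k1 = f(0.000000, 0.800000) = -0.352000
  k2 = f(0.280000, 0.701440) = 0.360566
  w ← 0.800000 + (0.28/2)·(-0.352000 + 0.360566) = 0.801199
x=0.280000, w=0.801199:
  k1 = f(0.280000, 0.801199) = 0.316672
  k2 = f(0.560000, 0.889868) = 0.946858
  w ← 0.801199 + (0.28/2)·(0.316672 + 0.946858) = 0.978094
x=0.560000, w=0.978094:
  k1 = f(0.560000, 0.978094) = 0.908039
  k2 = f(0.840000, 1.232344) = 1.465368
  w ← 0.978094 + (0.28/2)·(0.908039 + 1.465368) = 1.310371
w(0.84) ≈ 1.3104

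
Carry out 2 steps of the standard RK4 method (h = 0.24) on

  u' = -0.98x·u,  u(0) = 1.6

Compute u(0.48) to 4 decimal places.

1.4292

RK4: k1 = f(x_n, u_n); k2 = f(x_n + h/2, u_n + (h/2)·k1); k3 = f(x_n + h/2, u_n + (h/2)·k2); k4 = f(x_n + h, u_n + h·k3); u_{n+1} = u_n + (h/6)·(k1 + 2k2 + 2k3 + k4).
x=0.000000, u=1.600000:
  k1 = f(0.000000, 1.600000) = 0.000000
  k2 = f(0.120000, 1.600000) = -0.188160
  k3 = f(0.120000, 1.577421) = -0.185505
  k4 = f(0.240000, 1.555479) = -0.365849
  u ← 1.600000 + (0.24/6)·(k1 + 2k2 + 2k3 + k4) = 1.555473
x=0.240000, u=1.555473:
  k1 = f(0.240000, 1.555473) = -0.365847
  k2 = f(0.360000, 1.511571) = -0.533282
  k3 = f(0.360000, 1.491479) = -0.526194
  k4 = f(0.480000, 1.429186) = -0.672289
  u ← 1.555473 + (0.24/6)·(k1 + 2k2 + 2k3 + k4) = 1.429189
u(0.48) ≈ 1.4292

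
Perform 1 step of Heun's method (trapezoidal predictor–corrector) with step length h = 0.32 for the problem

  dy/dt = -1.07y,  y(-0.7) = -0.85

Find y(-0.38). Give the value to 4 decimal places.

Heun: k1 = f(t_n, y_n); k2 = f(t_n + h, y_n + h·k1); y_{n+1} = y_n + (h/2)·(k1 + k2).
t=-0.700000, y=-0.850000:
  k1 = f(-0.700000, -0.850000) = 0.909500
  k2 = f(-0.380000, -0.558960) = 0.598087
  y ← -0.850000 + (0.32/2)·(0.909500 + 0.598087) = -0.608786
y(-0.38) ≈ -0.6088

-0.6088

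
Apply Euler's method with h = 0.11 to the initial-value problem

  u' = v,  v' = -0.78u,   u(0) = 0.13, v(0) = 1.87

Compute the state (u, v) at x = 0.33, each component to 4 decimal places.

0.7415, 1.7837

Euler on (u,v): u_{n+1} = u_n + h·u', v_{n+1} = v_n + h·v'.
0.000000: (0.130000, 1.870000); f=(1.870000, -0.101400) → (0.335700, 1.858846)
0.110000: (0.335700, 1.858846); f=(1.858846, -0.261846) → (0.540173, 1.830043)
0.220000: (0.540173, 1.830043); f=(1.830043, -0.421335) → (0.741478, 1.783696)
(u(0.33), v(0.33)) ≈ (0.7415, 1.7837)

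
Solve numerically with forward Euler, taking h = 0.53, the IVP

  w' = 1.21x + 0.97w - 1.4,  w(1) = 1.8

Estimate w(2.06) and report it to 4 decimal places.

Euler: w_{n+1} = w_n + h·f(x_n, w_n).
x=1.000000, w=1.800000: f=1.556000 → w ← 1.800000 + 0.53·1.556000 = 2.624680
x=1.530000, w=2.624680: f=2.997240 → w ← 2.624680 + 0.53·2.997240 = 4.213217
w(2.06) ≈ 4.2132

4.2132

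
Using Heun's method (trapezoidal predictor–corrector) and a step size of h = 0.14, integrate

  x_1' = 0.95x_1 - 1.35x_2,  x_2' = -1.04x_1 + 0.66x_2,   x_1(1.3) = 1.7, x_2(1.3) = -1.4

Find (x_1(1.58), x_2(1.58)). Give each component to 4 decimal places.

Heun on (x_1,x_2): k1 = f(t_n, state_n); k2 = f(t_n + h, state_n + h·k1); state_{n+1} = state_n + (h/2)·(k1 + k2).
1.300000: (1.700000, -1.400000)
  k1 = (3.505000, -2.692000)
  predictor → (2.190700, -1.776880)
  k2 = (4.479953, -3.451069)
  → (2.258947, -1.830015)
1.440000: (2.258947, -1.830015)
  k1 = (4.616519, -3.557114)
  predictor → (2.905259, -2.328011)
  k2 = (5.902811, -4.557957)
  → (2.995300, -2.398070)
(x_1(1.58), x_2(1.58)) ≈ (2.9953, -2.3981)

2.9953, -2.3981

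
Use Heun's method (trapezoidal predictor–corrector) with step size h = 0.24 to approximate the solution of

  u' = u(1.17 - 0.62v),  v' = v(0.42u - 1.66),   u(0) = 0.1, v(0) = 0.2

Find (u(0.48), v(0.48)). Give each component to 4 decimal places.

Heun on (u,v): k1 = f(t_n, state_n); k2 = f(t_n + h, state_n + h·k1); state_{n+1} = state_n + (h/2)·(k1 + k2).
0.000000: (0.100000, 0.200000)
  k1 = (0.104600, -0.323600)
  predictor → (0.125104, 0.122336)
  k2 = (0.136883, -0.196650)
  → (0.128978, 0.137570)
0.240000: (0.128978, 0.137570)
  k1 = (0.139903, -0.220914)
  predictor → (0.162555, 0.084551)
  k2 = (0.181668, -0.134582)
  → (0.167566, 0.094911)
(u(0.48), v(0.48)) ≈ (0.1676, 0.0949)

0.1676, 0.0949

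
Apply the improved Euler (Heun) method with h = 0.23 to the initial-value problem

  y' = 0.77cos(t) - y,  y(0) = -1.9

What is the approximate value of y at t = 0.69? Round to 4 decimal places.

Heun: k1 = f(t_n, y_n); k2 = f(t_n + h, y_n + h·k1); y_{n+1} = y_n + (h/2)·(k1 + k2).
t=0.000000, y=-1.900000:
  k1 = f(0.000000, -1.900000) = 2.670000
  k2 = f(0.230000, -1.285900) = 2.035623
  y ← -1.900000 + (0.23/2)·(2.670000 + 2.035623) = -1.358853
t=0.230000, y=-1.358853:
  k1 = f(0.230000, -1.358853) = 2.108576
  k2 = f(0.460000, -0.873881) = 1.563841
  y ← -1.358853 + (0.23/2)·(2.108576 + 1.563841) = -0.936525
t=0.460000, y=-0.936525:
  k1 = f(0.460000, -0.936525) = 1.626486
  k2 = f(0.690000, -0.562434) = 1.156293
  y ← -0.936525 + (0.23/2)·(1.626486 + 1.156293) = -0.616506
y(0.69) ≈ -0.6165

-0.6165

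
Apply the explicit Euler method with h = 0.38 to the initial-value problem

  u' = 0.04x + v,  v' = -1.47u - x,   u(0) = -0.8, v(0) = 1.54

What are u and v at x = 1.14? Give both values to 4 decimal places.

1.3033, 1.3687

Euler on (u,v): u_{n+1} = u_n + h·u', v_{n+1} = v_n + h·v'.
0.000000: (-0.800000, 1.540000); f=(1.540000, 1.176000) → (-0.214800, 1.986880)
0.380000: (-0.214800, 1.986880); f=(2.002080, -0.064244) → (0.545990, 1.962467)
0.760000: (0.545990, 1.962467); f=(1.992867, -1.562606) → (1.303280, 1.368677)
(u(1.14), v(1.14)) ≈ (1.3033, 1.3687)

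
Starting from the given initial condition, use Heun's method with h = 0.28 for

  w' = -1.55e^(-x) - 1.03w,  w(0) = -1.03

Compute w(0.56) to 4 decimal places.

-1.0648

Heun: k1 = f(x_n, w_n); k2 = f(x_n + h, w_n + h·k1); w_{n+1} = w_n + (h/2)·(k1 + k2).
x=0.000000, w=-1.030000:
  k1 = f(0.000000, -1.030000) = -0.489100
  k2 = f(0.280000, -1.166948) = 0.030492
  w ← -1.030000 + (0.28/2)·(-0.489100 + 0.030492) = -1.094205
x=0.280000, w=-1.094205:
  k1 = f(0.280000, -1.094205) = -0.044433
  k2 = f(0.560000, -1.106647) = 0.254472
  w ← -1.094205 + (0.28/2)·(-0.044433 + 0.254472) = -1.064800
w(0.56) ≈ -1.0648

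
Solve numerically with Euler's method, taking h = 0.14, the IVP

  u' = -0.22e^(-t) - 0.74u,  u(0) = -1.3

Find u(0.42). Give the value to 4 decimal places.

Euler: u_{n+1} = u_n + h·f(t_n, u_n).
t=0.000000, u=-1.300000: f=0.742000 → u ← -1.300000 + 0.14·0.742000 = -1.196120
t=0.140000, u=-1.196120: f=0.693870 → u ← -1.196120 + 0.14·0.693870 = -1.098978
t=0.280000, u=-1.098978: f=0.646971 → u ← -1.098978 + 0.14·0.646971 = -1.008402
u(0.42) ≈ -1.0084

-1.0084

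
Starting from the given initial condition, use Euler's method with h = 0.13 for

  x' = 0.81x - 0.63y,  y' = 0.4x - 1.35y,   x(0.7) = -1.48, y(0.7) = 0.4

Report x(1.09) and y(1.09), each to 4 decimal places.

Euler on (x,y): x_{n+1} = x_n + h·x', y_{n+1} = y_n + h·y'.
0.700000: (-1.480000, 0.400000); f=(-1.450800, -1.132000) → (-1.668604, 0.252840)
0.830000: (-1.668604, 0.252840); f=(-1.510858, -1.008776) → (-1.865016, 0.121699)
0.960000: (-1.865016, 0.121699); f=(-1.587333, -0.910300) → (-2.071369, 0.003360)
(x(1.09), y(1.09)) ≈ (-2.0714, 0.0034)

-2.0714, 0.0034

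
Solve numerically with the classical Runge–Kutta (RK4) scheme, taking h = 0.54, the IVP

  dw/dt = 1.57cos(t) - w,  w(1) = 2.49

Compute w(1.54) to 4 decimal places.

RK4: k1 = f(t_n, w_n); k2 = f(t_n + h/2, w_n + (h/2)·k1); k3 = f(t_n + h/2, w_n + (h/2)·k2); k4 = f(t_n + h, w_n + h·k3); w_{n+1} = w_n + (h/6)·(k1 + 2k2 + 2k3 + k4).
t=1.000000, w=2.490000:
  k1 = f(1.000000, 2.490000) = -1.641725
  k2 = f(1.270000, 2.046734) = -1.581573
  k3 = f(1.270000, 2.062975) = -1.597814
  k4 = f(1.540000, 1.627180) = -1.578838
  w ← 2.490000 + (0.54/6)·(k1 + 2k2 + 2k3 + k4) = 1.627860
w(1.54) ≈ 1.6279

1.6279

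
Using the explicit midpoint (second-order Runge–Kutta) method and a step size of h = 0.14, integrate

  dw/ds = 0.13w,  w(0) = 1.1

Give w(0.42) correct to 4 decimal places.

Midpoint: k1 = f(s_n, w_n); k2 = f(s_n + h/2, w_n + (h/2)·k1); w_{n+1} = w_n + h·k2.
s=0.000000, w=1.100000:
  k1 = f(0.000000, 1.100000) = 0.143000
  k2 = f(0.070000, 1.110010) = 0.144301
  w ← 1.100000 + 0.14·0.144301 = 1.120202
s=0.140000, w=1.120202:
  k1 = f(0.140000, 1.120202) = 0.145626
  k2 = f(0.210000, 1.130396) = 0.146951
  w ← 1.120202 + 0.14·0.146951 = 1.140775
s=0.280000, w=1.140775:
  k1 = f(0.280000, 1.140775) = 0.148301
  k2 = f(0.350000, 1.151156) = 0.149650
  w ← 1.140775 + 0.14·0.149650 = 1.161726
w(0.42) ≈ 1.1617

1.1617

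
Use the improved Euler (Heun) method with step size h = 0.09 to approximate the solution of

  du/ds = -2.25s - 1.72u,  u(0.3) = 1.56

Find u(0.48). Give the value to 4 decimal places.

1.0084

Heun: k1 = f(s_n, u_n); k2 = f(s_n + h, u_n + h·k1); u_{n+1} = u_n + (h/2)·(k1 + k2).
s=0.300000, u=1.560000:
  k1 = f(0.300000, 1.560000) = -3.358200
  k2 = f(0.390000, 1.257762) = -3.040851
  u ← 1.560000 + (0.09/2)·(-3.358200 + (-3.040851)) = 1.272043
s=0.390000, u=1.272043:
  k1 = f(0.390000, 1.272043) = -3.065413
  k2 = f(0.480000, 0.996156) = -2.793387
  u ← 1.272043 + (0.09/2)·(-3.065413 + (-2.793387)) = 1.008397
u(0.48) ≈ 1.0084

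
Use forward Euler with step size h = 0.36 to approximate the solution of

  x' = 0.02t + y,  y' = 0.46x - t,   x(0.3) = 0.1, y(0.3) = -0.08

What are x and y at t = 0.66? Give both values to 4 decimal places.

Euler on (x,y): x_{n+1} = x_n + h·x', y_{n+1} = y_n + h·y'.
0.300000: (0.100000, -0.080000); f=(-0.074000, -0.254000) → (0.073360, -0.171440)
(x(0.66), y(0.66)) ≈ (0.0734, -0.1714)

0.0734, -0.1714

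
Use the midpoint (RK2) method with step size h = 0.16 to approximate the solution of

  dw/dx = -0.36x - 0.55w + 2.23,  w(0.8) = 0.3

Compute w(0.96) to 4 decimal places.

Midpoint: k1 = f(x_n, w_n); k2 = f(x_n + h/2, w_n + (h/2)·k1); w_{n+1} = w_n + h·k2.
x=0.800000, w=0.300000:
  k1 = f(0.800000, 0.300000) = 1.777000
  k2 = f(0.880000, 0.442160) = 1.670012
  w ← 0.300000 + 0.16·1.670012 = 0.567202
w(0.96) ≈ 0.5672

0.5672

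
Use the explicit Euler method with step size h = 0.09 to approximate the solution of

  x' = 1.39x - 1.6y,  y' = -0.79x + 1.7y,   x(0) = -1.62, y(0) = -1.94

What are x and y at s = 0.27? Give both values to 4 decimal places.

Euler on (x,y): x_{n+1} = x_n + h·x', y_{n+1} = y_n + h·y'.
0.000000: (-1.620000, -1.940000); f=(0.852200, -2.018200) → (-1.543302, -2.121638)
0.090000: (-1.543302, -2.121638); f=(1.249431, -2.387576) → (-1.430853, -2.336520)
0.180000: (-1.430853, -2.336520); f=(1.749546, -2.841710) → (-1.273394, -2.592274)
(x(0.27), y(0.27)) ≈ (-1.2734, -2.5923)

-1.2734, -2.5923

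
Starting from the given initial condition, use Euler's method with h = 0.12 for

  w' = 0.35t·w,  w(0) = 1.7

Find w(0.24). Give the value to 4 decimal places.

Euler: w_{n+1} = w_n + h·f(t_n, w_n).
t=0.000000, w=1.700000: f=0.000000 → w ← 1.700000 + 0.12·0.000000 = 1.700000
t=0.120000, w=1.700000: f=0.071400 → w ← 1.700000 + 0.12·0.071400 = 1.708568
w(0.24) ≈ 1.7086

1.7086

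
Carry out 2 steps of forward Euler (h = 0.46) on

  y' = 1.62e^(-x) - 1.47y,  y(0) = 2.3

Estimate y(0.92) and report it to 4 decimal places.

0.9529

Euler: y_{n+1} = y_n + h·f(x_n, y_n).
x=0.000000, y=2.300000: f=-1.761000 → y ← 2.300000 + 0.46·(-1.761000) = 1.489940
x=0.460000, y=1.489940: f=-1.167532 → y ← 1.489940 + 0.46·(-1.167532) = 0.952875
y(0.92) ≈ 0.9529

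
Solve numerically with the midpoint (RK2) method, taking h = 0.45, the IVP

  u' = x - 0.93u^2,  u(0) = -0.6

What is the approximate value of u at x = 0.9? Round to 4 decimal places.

Midpoint: k1 = f(x_n, u_n); k2 = f(x_n + h/2, u_n + (h/2)·k1); u_{n+1} = u_n + h·k2.
x=0.000000, u=-0.600000:
  k1 = f(0.000000, -0.600000) = -0.334800
  k2 = f(0.225000, -0.675330) = -0.199146
  u ← -0.600000 + 0.45·(-0.199146) = -0.689616
x=0.450000, u=-0.689616:
  k1 = f(0.450000, -0.689616) = 0.007720
  k2 = f(0.675000, -0.687878) = 0.234946
  u ← -0.689616 + 0.45·0.234946 = -0.583890
u(0.9) ≈ -0.5839

-0.5839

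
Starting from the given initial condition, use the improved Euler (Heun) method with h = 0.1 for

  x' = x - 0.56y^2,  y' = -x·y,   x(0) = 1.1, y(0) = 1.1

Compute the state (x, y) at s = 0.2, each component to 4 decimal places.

Heun on (x,y): k1 = f(s_n, state_n); k2 = f(s_n + h, state_n + h·k1); state_{n+1} = state_n + (h/2)·(k1 + k2).
0.000000: (1.100000, 1.100000)
  k1 = (0.422400, -1.210000)
  predictor → (1.142240, 0.979000)
  k2 = (0.605513, -1.118253)
  → (1.151396, 0.983587)
0.100000: (1.151396, 0.983587)
  k1 = (0.609627, -1.132498)
  predictor → (1.212358, 0.870338)
  k2 = (0.788165, -1.055161)
  → (1.221285, 0.874204)
(x(0.2), y(0.2)) ≈ (1.2213, 0.8742)

1.2213, 0.8742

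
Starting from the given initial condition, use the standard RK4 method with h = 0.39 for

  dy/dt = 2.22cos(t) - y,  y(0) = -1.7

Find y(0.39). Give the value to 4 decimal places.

RK4: k1 = f(t_n, y_n); k2 = f(t_n + h/2, y_n + (h/2)·k1); k3 = f(t_n + h/2, y_n + (h/2)·k2); k4 = f(t_n + h, y_n + h·k3); y_{n+1} = y_n + (h/6)·(k1 + 2k2 + 2k3 + k4).
t=0.000000, y=-1.700000:
  k1 = f(0.000000, -1.700000) = 3.920000
  k2 = f(0.195000, -0.935600) = 3.113526
  k3 = f(0.195000, -1.092862) = 3.270788
  k4 = f(0.390000, -0.424393) = 2.477691
  y ← -1.700000 + (0.39/6)·(k1 + 2k2 + 2k3 + k4) = -0.454189
y(0.39) ≈ -0.4542

-0.4542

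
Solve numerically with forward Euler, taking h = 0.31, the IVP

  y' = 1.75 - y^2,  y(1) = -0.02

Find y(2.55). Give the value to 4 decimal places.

1.3190

Euler: y_{n+1} = y_n + h·f(t_n, y_n).
t=1.000000, y=-0.020000: f=1.749600 → y ← -0.020000 + 0.31·1.749600 = 0.522376
t=1.310000, y=0.522376: f=1.477123 → y ← 0.522376 + 0.31·1.477123 = 0.980284
t=1.620000, y=0.980284: f=0.789043 → y ← 0.980284 + 0.31·0.789043 = 1.224888
t=1.930000, y=1.224888: f=0.249651 → y ← 1.224888 + 0.31·0.249651 = 1.302279
t=2.240000, y=1.302279: f=0.054069 → y ← 1.302279 + 0.31·0.054069 = 1.319041
y(2.55) ≈ 1.3190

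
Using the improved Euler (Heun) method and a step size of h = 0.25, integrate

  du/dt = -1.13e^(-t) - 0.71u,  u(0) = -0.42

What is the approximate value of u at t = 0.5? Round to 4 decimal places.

-0.6609

Heun: k1 = f(t_n, u_n); k2 = f(t_n + h, u_n + h·k1); u_{n+1} = u_n + (h/2)·(k1 + k2).
t=0.000000, u=-0.420000:
  k1 = f(0.000000, -0.420000) = -0.831800
  k2 = f(0.250000, -0.627950) = -0.434200
  u ← -0.420000 + (0.25/2)·(-0.831800 + (-0.434200)) = -0.578250
t=0.250000, u=-0.578250:
  k1 = f(0.250000, -0.578250) = -0.469487
  k2 = f(0.500000, -0.695622) = -0.191488
  u ← -0.578250 + (0.25/2)·(-0.469487 + (-0.191488)) = -0.660872
u(0.5) ≈ -0.6609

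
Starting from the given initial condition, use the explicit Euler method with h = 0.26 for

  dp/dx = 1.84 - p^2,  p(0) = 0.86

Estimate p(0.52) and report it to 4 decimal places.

Euler: p_{n+1} = p_n + h·f(x_n, p_n).
x=0.000000, p=0.860000: f=1.100400 → p ← 0.860000 + 0.26·1.100400 = 1.146104
x=0.260000, p=1.146104: f=0.526446 → p ← 1.146104 + 0.26·0.526446 = 1.282980
p(0.52) ≈ 1.2830

1.2830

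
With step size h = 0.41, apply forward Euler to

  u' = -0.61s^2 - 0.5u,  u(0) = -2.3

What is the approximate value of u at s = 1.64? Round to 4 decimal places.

-1.4574

Euler: u_{n+1} = u_n + h·f(s_n, u_n).
s=0.000000, u=-2.300000: f=1.150000 → u ← -2.300000 + 0.41·1.150000 = -1.828500
s=0.410000, u=-1.828500: f=0.811709 → u ← -1.828500 + 0.41·0.811709 = -1.495699
s=0.820000, u=-1.495699: f=0.337686 → u ← -1.495699 + 0.41·0.337686 = -1.357248
s=1.230000, u=-1.357248: f=-0.244245 → u ← -1.357248 + 0.41·(-0.244245) = -1.457389
u(1.64) ≈ -1.4574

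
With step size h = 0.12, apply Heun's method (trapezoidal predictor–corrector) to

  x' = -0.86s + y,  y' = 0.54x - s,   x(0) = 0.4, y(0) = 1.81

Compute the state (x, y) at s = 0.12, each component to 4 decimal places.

Heun on (x,y): k1 = f(s_n, state_n); k2 = f(s_n + h, state_n + h·k1); state_{n+1} = state_n + (h/2)·(k1 + k2).
0.000000: (0.400000, 1.810000)
  k1 = (1.810000, 0.216000)
  predictor → (0.617200, 1.835920)
  k2 = (1.732720, 0.213288)
  → (0.612563, 1.835757)
(x(0.12), y(0.12)) ≈ (0.6126, 1.8358)

0.6126, 1.8358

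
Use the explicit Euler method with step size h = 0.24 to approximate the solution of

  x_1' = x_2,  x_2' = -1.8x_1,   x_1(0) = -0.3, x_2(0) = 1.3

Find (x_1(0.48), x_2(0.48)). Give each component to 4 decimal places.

0.3551, 1.4244

Euler on (x_1,x_2): x_1_{n+1} = x_1_n + h·x_1', x_2_{n+1} = x_2_n + h·x_2'.
0.000000: (-0.300000, 1.300000); f=(1.300000, 0.540000) → (0.012000, 1.429600)
0.240000: (0.012000, 1.429600); f=(1.429600, -0.021600) → (0.355104, 1.424416)
(x_1(0.48), x_2(0.48)) ≈ (0.3551, 1.4244)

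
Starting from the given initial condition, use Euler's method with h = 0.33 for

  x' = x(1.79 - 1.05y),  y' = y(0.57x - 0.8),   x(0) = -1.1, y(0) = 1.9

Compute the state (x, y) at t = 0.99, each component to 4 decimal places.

-1.7858, 0.2710

Euler on (x,y): x_{n+1} = x_n + h·x', y_{n+1} = y_n + h·y'.
0.000000: (-1.100000, 1.900000); f=(0.225500, -2.711300) → (-1.025585, 1.005271)
0.330000: (-1.025585, 1.005271); f=(-0.753257, -1.391882) → (-1.274160, 0.545950)
0.660000: (-1.274160, 0.545950); f=(-1.550337, -0.833268) → (-1.785771, 0.270972)
(x(0.99), y(0.99)) ≈ (-1.7858, 0.2710)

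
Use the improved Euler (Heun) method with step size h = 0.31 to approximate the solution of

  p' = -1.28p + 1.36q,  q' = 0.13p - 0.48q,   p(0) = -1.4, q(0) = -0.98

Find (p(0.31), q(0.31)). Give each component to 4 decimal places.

-1.2670, -0.8944

Heun on (p,q): k1 = f(t_n, state_n); k2 = f(t_n + h, state_n + h·k1); state_{n+1} = state_n + (h/2)·(k1 + k2).
0.000000: (-1.400000, -0.980000)
  k1 = (0.459200, 0.288400)
  predictor → (-1.257648, -0.890596)
  k2 = (0.398579, 0.263992)
  → (-1.267044, -0.894379)
(p(0.31), q(0.31)) ≈ (-1.2670, -0.8944)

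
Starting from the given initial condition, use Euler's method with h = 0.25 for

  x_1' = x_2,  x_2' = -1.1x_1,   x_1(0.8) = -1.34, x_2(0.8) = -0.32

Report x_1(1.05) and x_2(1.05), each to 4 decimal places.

Euler on (x_1,x_2): x_1_{n+1} = x_1_n + h·x_1', x_2_{n+1} = x_2_n + h·x_2'.
0.800000: (-1.340000, -0.320000); f=(-0.320000, 1.474000) → (-1.420000, 0.048500)
(x_1(1.05), x_2(1.05)) ≈ (-1.4200, 0.0485)

-1.4200, 0.0485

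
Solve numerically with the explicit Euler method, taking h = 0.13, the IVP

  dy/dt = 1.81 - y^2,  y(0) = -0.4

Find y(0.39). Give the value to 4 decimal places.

0.2804

Euler: y_{n+1} = y_n + h·f(t_n, y_n).
t=0.000000, y=-0.400000: f=1.650000 → y ← -0.400000 + 0.13·1.650000 = -0.185500
t=0.130000, y=-0.185500: f=1.775590 → y ← -0.185500 + 0.13·1.775590 = 0.045327
t=0.260000, y=0.045327: f=1.807945 → y ← 0.045327 + 0.13·1.807945 = 0.280360
y(0.39) ≈ 0.2804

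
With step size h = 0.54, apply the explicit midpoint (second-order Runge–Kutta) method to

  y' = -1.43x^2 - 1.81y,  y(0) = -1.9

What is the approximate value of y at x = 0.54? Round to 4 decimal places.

-1.0068

Midpoint: k1 = f(x_n, y_n); k2 = f(x_n + h/2, y_n + (h/2)·k1); y_{n+1} = y_n + h·k2.
x=0.000000, y=-1.900000:
  k1 = f(0.000000, -1.900000) = 3.439000
  k2 = f(0.270000, -0.971470) = 1.654114
  y ← -1.900000 + 0.54·1.654114 = -1.006779
y(0.54) ≈ -1.0068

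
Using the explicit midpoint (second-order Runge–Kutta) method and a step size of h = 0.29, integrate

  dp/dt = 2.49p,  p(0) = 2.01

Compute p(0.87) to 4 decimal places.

15.6690

Midpoint: k1 = f(t_n, p_n); k2 = f(t_n + h/2, p_n + (h/2)·k1); p_{n+1} = p_n + h·k2.
t=0.000000, p=2.010000:
  k1 = f(0.000000, 2.010000) = 5.004900
  k2 = f(0.145000, 2.735710) = 6.811919
  p ← 2.010000 + 0.29·6.811919 = 3.985457
t=0.290000, p=3.985457:
  k1 = f(0.290000, 3.985457) = 9.923787
  k2 = f(0.435000, 5.424406) = 13.506770
  p ← 3.985457 + 0.29·13.506770 = 7.902420
t=0.580000, p=7.902420:
  k1 = f(0.580000, 7.902420) = 19.677025
  k2 = f(0.725000, 10.755589) = 26.781416
  p ← 7.902420 + 0.29·26.781416 = 15.669030
p(0.87) ≈ 15.6690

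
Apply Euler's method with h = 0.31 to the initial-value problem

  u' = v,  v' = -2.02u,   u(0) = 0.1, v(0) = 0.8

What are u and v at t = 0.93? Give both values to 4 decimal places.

0.7376, 0.1584

Euler on (u,v): u_{n+1} = u_n + h·u', v_{n+1} = v_n + h·v'.
0.000000: (0.100000, 0.800000); f=(0.800000, -0.202000) → (0.348000, 0.737380)
0.310000: (0.348000, 0.737380); f=(0.737380, -0.702960) → (0.576588, 0.519462)
0.620000: (0.576588, 0.519462); f=(0.519462, -1.164707) → (0.737621, 0.158403)
(u(0.93), v(0.93)) ≈ (0.7376, 0.1584)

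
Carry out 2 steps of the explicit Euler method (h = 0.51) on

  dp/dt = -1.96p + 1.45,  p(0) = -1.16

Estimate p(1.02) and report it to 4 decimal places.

0.7398

Euler: p_{n+1} = p_n + h·f(t_n, p_n).
t=0.000000, p=-1.160000: f=3.723600 → p ← -1.160000 + 0.51·3.723600 = 0.739036
t=0.510000, p=0.739036: f=0.001489 → p ← 0.739036 + 0.51·0.001489 = 0.739796
p(1.02) ≈ 0.7398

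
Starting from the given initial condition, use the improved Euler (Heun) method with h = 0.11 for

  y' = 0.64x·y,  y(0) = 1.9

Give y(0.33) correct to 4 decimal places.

Heun: k1 = f(x_n, y_n); k2 = f(x_n + h, y_n + h·k1); y_{n+1} = y_n + (h/2)·(k1 + k2).
x=0.000000, y=1.900000:
  k1 = f(0.000000, 1.900000) = 0.000000
  k2 = f(0.110000, 1.900000) = 0.133760
  y ← 1.900000 + (0.11/2)·(0.000000 + 0.133760) = 1.907357
x=0.110000, y=1.907357:
  k1 = f(0.110000, 1.907357) = 0.134278
  k2 = f(0.220000, 1.922127) = 0.270636
  y ← 1.907357 + (0.11/2)·(0.134278 + 0.270636) = 1.929627
x=0.220000, y=1.929627:
  k1 = f(0.220000, 1.929627) = 0.271691
  k2 = f(0.330000, 1.959513) = 0.413849
  y ← 1.929627 + (0.11/2)·(0.271691 + 0.413849) = 1.967332
y(0.33) ≈ 1.9673

1.9673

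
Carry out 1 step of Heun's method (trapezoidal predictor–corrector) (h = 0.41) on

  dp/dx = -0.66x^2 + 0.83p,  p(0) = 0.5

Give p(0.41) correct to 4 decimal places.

Heun: k1 = f(x_n, p_n); k2 = f(x_n + h, p_n + h·k1); p_{n+1} = p_n + (h/2)·(k1 + k2).
x=0.000000, p=0.500000:
  k1 = f(0.000000, 0.500000) = 0.415000
  k2 = f(0.410000, 0.670150) = 0.445279
  p ← 0.500000 + (0.41/2)·(0.415000 + 0.445279) = 0.676357
p(0.41) ≈ 0.6764

0.6764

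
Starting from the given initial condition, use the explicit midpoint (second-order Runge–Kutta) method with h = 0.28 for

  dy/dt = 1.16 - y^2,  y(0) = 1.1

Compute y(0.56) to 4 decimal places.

1.0847

Midpoint: k1 = f(t_n, y_n); k2 = f(t_n + h/2, y_n + (h/2)·k1); y_{n+1} = y_n + h·k2.
t=0.000000, y=1.100000:
  k1 = f(0.000000, 1.100000) = -0.050000
  k2 = f(0.140000, 1.093000) = -0.034649
  y ← 1.100000 + 0.28·(-0.034649) = 1.090298
t=0.280000, y=1.090298:
  k1 = f(0.280000, 1.090298) = -0.028750
  k2 = f(0.420000, 1.086273) = -0.019990
  y ← 1.090298 + 0.28·(-0.019990) = 1.084701
y(0.56) ≈ 1.0847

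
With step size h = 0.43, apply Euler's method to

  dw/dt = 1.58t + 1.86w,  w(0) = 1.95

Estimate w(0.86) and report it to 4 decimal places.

Euler: w_{n+1} = w_n + h·f(t_n, w_n).
t=0.000000, w=1.950000: f=3.627000 → w ← 1.950000 + 0.43·3.627000 = 3.509610
t=0.430000, w=3.509610: f=7.207275 → w ← 3.509610 + 0.43·7.207275 = 6.608738
w(0.86) ≈ 6.6087

6.6087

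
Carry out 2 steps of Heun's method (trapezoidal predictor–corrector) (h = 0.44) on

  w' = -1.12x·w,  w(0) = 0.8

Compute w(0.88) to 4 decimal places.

0.5148

Heun: k1 = f(x_n, w_n); k2 = f(x_n + h, w_n + h·k1); w_{n+1} = w_n + (h/2)·(k1 + k2).
x=0.000000, w=0.800000:
  k1 = f(0.000000, 0.800000) = 0.000000
  k2 = f(0.440000, 0.800000) = -0.394240
  w ← 0.800000 + (0.44/2)·(0.000000 + (-0.394240)) = 0.713267
x=0.440000, w=0.713267:
  k1 = f(0.440000, 0.713267) = -0.351498
  k2 = f(0.880000, 0.558608) = -0.550564
  w ← 0.713267 + (0.44/2)·(-0.351498 + (-0.550564)) = 0.514814
w(0.88) ≈ 0.5148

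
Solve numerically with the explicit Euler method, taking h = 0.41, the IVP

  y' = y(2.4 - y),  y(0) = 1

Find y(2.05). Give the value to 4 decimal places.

Euler: y_{n+1} = y_n + h·f(s_n, y_n).
s=0.000000, y=1.000000: f=1.400000 → y ← 1.000000 + 0.41·1.400000 = 1.574000
s=0.410000, y=1.574000: f=1.300124 → y ← 1.574000 + 0.41·1.300124 = 2.107051
s=0.820000, y=2.107051: f=0.617259 → y ← 2.107051 + 0.41·0.617259 = 2.360127
s=1.230000, y=2.360127: f=0.094105 → y ← 2.360127 + 0.41·0.094105 = 2.398710
s=1.640000, y=2.398710: f=0.003094 → y ← 2.398710 + 0.41·0.003094 = 2.399979
y(2.05) ≈ 2.4000

2.4000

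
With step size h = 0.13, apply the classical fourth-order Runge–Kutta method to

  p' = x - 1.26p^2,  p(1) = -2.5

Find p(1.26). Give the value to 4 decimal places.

RK4: k1 = f(x_n, p_n); k2 = f(x_n + h/2, p_n + (h/2)·k1); k3 = f(x_n + h/2, p_n + (h/2)·k2); k4 = f(x_n + h, p_n + h·k3); p_{n+1} = p_n + (h/6)·(k1 + 2k2 + 2k3 + k4).
x=1.000000, p=-2.500000:
  k1 = f(1.000000, -2.500000) = -6.875000
  k2 = f(1.065000, -2.946875) = -9.876931
  k3 = f(1.065000, -3.142001) = -11.373931
  k4 = f(1.130000, -3.978611) = -18.814975
  p ← -2.500000 + (0.13/6)·(k1 + 2k2 + 2k3 + k4) = -3.977487
x=1.130000, p=-3.977487:
  k1 = f(1.130000, -3.977487) = -18.803706
  k2 = f(1.195000, -5.199728) = -32.871832
  k3 = f(1.195000, -6.114156) = -45.907456
  k4 = f(1.260000, -9.945456) = -123.369243
  p ← -3.977487 + (0.13/6)·(k1 + 2k2 + 2k3 + k4) = -10.471670
p(1.26) ≈ -10.4717

-10.4717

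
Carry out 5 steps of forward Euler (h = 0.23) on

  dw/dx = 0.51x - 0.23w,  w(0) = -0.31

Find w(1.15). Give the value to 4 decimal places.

0.0197

Euler: w_{n+1} = w_n + h·f(x_n, w_n).
x=0.000000, w=-0.310000: f=0.071300 → w ← -0.310000 + 0.23·0.071300 = -0.293601
x=0.230000, w=-0.293601: f=0.184828 → w ← -0.293601 + 0.23·0.184828 = -0.251091
x=0.460000, w=-0.251091: f=0.292351 → w ← -0.251091 + 0.23·0.292351 = -0.183850
x=0.690000, w=-0.183850: f=0.394185 → w ← -0.183850 + 0.23·0.394185 = -0.093187
x=0.920000, w=-0.093187: f=0.490633 → w ← -0.093187 + 0.23·0.490633 = 0.019658
w(1.15) ≈ 0.0197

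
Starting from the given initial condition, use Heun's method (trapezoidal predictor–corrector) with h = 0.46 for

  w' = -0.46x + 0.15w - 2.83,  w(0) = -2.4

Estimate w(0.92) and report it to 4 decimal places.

-5.7459

Heun: k1 = f(x_n, w_n); k2 = f(x_n + h, w_n + h·k1); w_{n+1} = w_n + (h/2)·(k1 + k2).
x=0.000000, w=-2.400000:
  k1 = f(0.000000, -2.400000) = -3.190000
  k2 = f(0.460000, -3.867400) = -3.621710
  w ← -2.400000 + (0.46/2)·(-3.190000 + (-3.621710)) = -3.966693
x=0.460000, w=-3.966693:
  k1 = f(0.460000, -3.966693) = -3.636604
  k2 = f(0.920000, -5.639531) = -4.099130
  w ← -3.966693 + (0.46/2)·(-3.636604 + (-4.099130)) = -5.745912
w(0.92) ≈ -5.7459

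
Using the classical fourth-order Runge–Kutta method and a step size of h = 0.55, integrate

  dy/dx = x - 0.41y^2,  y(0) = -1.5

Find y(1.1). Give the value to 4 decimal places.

-2.9879

RK4: k1 = f(x_n, y_n); k2 = f(x_n + h/2, y_n + (h/2)·k1); k3 = f(x_n + h/2, y_n + (h/2)·k2); k4 = f(x_n + h, y_n + h·k3); y_{n+1} = y_n + (h/6)·(k1 + 2k2 + 2k3 + k4).
x=0.000000, y=-1.500000:
  k1 = f(0.000000, -1.500000) = -0.922500
  k2 = f(0.275000, -1.753688) = -0.985922
  k3 = f(0.275000, -1.771129) = -1.011128
  k4 = f(0.550000, -2.056120) = -1.183328
  y ← -1.500000 + (0.55/6)·(k1 + 2k2 + 2k3 + k4) = -2.059160
x=0.550000, y=-2.059160:
  k1 = f(0.550000, -2.059160) = -1.188457
  k2 = f(0.825000, -2.385986) = -1.509101
  k3 = f(0.825000, -2.474163) = -1.684807
  k4 = f(1.100000, -2.985804) = -2.555161
  y ← -2.059160 + (0.55/6)·(k1 + 2k2 + 2k3 + k4) = -2.987875
y(1.1) ≈ -2.9879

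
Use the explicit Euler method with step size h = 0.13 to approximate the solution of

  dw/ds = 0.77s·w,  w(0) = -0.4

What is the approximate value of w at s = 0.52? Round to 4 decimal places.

-0.4320

Euler: w_{n+1} = w_n + h·f(s_n, w_n).
s=0.000000, w=-0.400000: f=0.000000 → w ← -0.400000 + 0.13·0.000000 = -0.400000
s=0.130000, w=-0.400000: f=-0.040040 → w ← -0.400000 + 0.13·(-0.040040) = -0.405205
s=0.260000, w=-0.405205: f=-0.081122 → w ← -0.405205 + 0.13·(-0.081122) = -0.415751
s=0.390000, w=-0.415751: f=-0.124850 → w ← -0.415751 + 0.13·(-0.124850) = -0.431982
w(0.52) ≈ -0.4320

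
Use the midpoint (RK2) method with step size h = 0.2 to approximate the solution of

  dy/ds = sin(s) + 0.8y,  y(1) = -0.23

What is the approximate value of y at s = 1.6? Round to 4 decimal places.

Midpoint: k1 = f(s_n, y_n); k2 = f(s_n + h/2, y_n + (h/2)·k1); y_{n+1} = y_n + h·k2.
s=1.000000, y=-0.230000:
  k1 = f(1.000000, -0.230000) = 0.657471
  k2 = f(1.100000, -0.164253) = 0.759805
  y ← -0.230000 + 0.2·0.759805 = -0.078039
s=1.200000, y=-0.078039:
  k1 = f(1.200000, -0.078039) = 0.869608
  k2 = f(1.300000, 0.008922) = 0.970696
  y ← -0.078039 + 0.2·0.970696 = 0.116100
s=1.400000, y=0.116100:
  k1 = f(1.400000, 0.116100) = 1.078330
  k2 = f(1.500000, 0.223933) = 1.176641
  y ← 0.116100 + 0.2·1.176641 = 0.351428
y(1.6) ≈ 0.3514

0.3514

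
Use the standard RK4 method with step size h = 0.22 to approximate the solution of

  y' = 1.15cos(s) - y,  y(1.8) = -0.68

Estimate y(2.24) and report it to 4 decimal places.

RK4: k1 = f(s_n, y_n); k2 = f(s_n + h/2, y_n + (h/2)·k1); k3 = f(s_n + h/2, y_n + (h/2)·k2); k4 = f(s_n + h, y_n + h·k3); y_{n+1} = y_n + (h/6)·(k1 + 2k2 + 2k3 + k4).
s=1.800000, y=-0.680000:
  k1 = f(1.800000, -0.680000) = 0.418718
  k2 = f(1.910000, -0.633941) = 0.251294
  k3 = f(1.910000, -0.652358) = 0.269711
  k4 = f(2.020000, -0.620664) = 0.121278
  y ← -0.680000 + (0.22/6)·(k1 + 2k2 + 2k3 + k4) = -0.621993
s=2.020000, y=-0.621993:
  k1 = f(2.020000, -0.621993) = 0.122608
  k2 = f(2.130000, -0.608506) = -0.001582
  k3 = f(2.130000, -0.622167) = 0.012079
  k4 = f(2.240000, -0.619336) = -0.094080
  y ← -0.621993 + (0.22/6)·(k1 + 2k2 + 2k3 + k4) = -0.620177
y(2.24) ≈ -0.6202

-0.6202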